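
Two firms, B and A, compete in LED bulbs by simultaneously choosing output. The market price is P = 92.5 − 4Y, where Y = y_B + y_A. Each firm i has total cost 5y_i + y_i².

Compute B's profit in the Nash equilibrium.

Firm B's profit: π = y_B(92.5 − 4(y_B + y_A)) − 5y_B − y_B².
∂π/∂y_B = 87.5 − 10y_B − 4y_A = 0, so y_B = 8.75 − 0.4y_A.
By symmetry y_A = y_B; substituting into the reaction function, 1.4y_B = 8.75 and y_B = 6.25.
Price P = 92.5 − 4·12.5 = 42.5.
B's profit: (42.5 − 5)·6.25 − (6.25)² = 195.3125.

195.3125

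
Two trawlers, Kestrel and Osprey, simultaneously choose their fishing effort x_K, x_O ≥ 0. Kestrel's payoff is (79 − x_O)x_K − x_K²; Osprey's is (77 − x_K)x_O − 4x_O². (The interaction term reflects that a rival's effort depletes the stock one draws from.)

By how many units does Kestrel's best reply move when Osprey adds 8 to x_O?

Expanding Kestrel's payoff: 79x_K − x_Ox_K − x_K².
∂π/∂x_K = 79 − x_O − 2x_K = 0, so x_K = 39.5 − 0.5x_O.
The reaction-function slope is −0.5, so an 8-unit rise in x_O moves x_K by −0.5 × 8 = −4. Kestrel's best response falls — the actions are strategic substitutes.

-4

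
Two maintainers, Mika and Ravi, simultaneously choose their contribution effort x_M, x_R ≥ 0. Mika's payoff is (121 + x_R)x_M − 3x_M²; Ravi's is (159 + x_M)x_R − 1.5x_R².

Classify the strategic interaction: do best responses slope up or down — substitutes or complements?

strategic complements

Expanding Mika's payoff: 121x_M + x_Rx_M − 3x_M².
∂π/∂x_M = 121 + x_R − 6x_M = 0, so x_M = 121/6 + (1/6)x_R.
The best-response slope dx_M/dx_R = 1/6 > 0: the reaction function is upward-sloping, so the choices are strategic complements.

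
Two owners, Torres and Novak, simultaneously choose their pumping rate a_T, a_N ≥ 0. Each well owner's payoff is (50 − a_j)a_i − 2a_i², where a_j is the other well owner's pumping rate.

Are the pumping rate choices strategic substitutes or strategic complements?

Torres's payoff is (50 − a_N)a_T − 2a_T².
∂π/∂a_T = 50 − a_N − 4a_T = 0, so a_T = 12.5 − 0.25a_N.
The best-response slope da_T/da_N = −0.25 < 0: the reaction function is downward-sloping, so the choices are strategic substitutes.

strategic substitutes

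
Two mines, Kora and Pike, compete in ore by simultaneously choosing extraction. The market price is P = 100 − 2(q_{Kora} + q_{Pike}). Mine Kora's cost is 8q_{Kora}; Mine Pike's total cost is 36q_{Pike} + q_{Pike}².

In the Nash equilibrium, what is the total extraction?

24.8

Mine Kora's profit: π = q_{Kora}(100 − 2(q_{Kora} + q_{Pike})) − 8q_{Kora}.
∂π/∂q_{Kora} = 92 − 4q_{Kora} − 2q_{Pike} = 0, so q_{Kora} = 23 − 0.5q_{Pike}.
For Pike: ∂π/∂q_{Pike} = 64 − 6q_{Pike} − 2q_{Kora} = 0 ⇒ q_{Pike} = 32/3 − (1/3)q_{Kora}.
Substituting the second reaction function into the first: q_{Kora} = 23 − 0.5(32/3 − (1/3)q_{Kora}), which gives (5/6)q_{Kora} = 53/3 ⇒ q_{Kora} = 21.2.
Then q_{Pike} = 32/3 − (1/3)·21.2 = 3.6.
Total extraction: 21.2 + 3.6 = 24.8.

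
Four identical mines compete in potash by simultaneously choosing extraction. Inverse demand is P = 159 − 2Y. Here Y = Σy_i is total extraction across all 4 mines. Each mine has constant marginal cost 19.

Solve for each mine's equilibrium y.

14

A representative mine's profit is π_i = y_i(159 − 2Y) − 19y_i, with Y = y_i + Σ_{j≠i} y_j.
First-order condition: 140 − 4y_i − 2Σ_{j≠i} y_j = 0.
In a symmetric equilibrium every mine chooses the same y, so Σ_{j≠i} y_j = 3y. The condition becomes 140 − 10y = 0, giving y = 140/10 = 14.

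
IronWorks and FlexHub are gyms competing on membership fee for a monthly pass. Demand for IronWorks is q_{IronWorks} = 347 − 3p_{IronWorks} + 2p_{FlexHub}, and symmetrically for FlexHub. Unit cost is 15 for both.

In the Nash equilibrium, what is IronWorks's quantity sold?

249

IronWorks's profit: π = (p_{IronWorks} − 15)(347 − 3p_{IronWorks} + 2p_{FlexHub}).
∂π/∂p_{IronWorks} = 392 − 6p_{IronWorks} + 2p_{FlexHub} = 0 ⇒ p_{IronWorks} = 196/3 + (1/3)p_{FlexHub}.
Setting p_{IronWorks} = p_{FlexHub} in the reaction function: p_{IronWorks} = 196/3 + (1/3)p_{IronWorks}, so p_{IronWorks} = (196/3) / (2/3) = 98.
q_{IronWorks} = 347 − 3·98 + 2·98 = 249.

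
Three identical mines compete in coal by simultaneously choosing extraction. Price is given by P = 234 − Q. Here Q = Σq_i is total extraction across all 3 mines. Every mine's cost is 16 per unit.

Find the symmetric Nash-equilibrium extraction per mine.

54.5

A representative mine's profit is π_i = q_i(234 − Q) − 16q_i, with Q = q_i + Σ_{j≠i} q_j.
First-order condition: 218 − 2q_i − Σ_{j≠i} q_j = 0.
In a symmetric equilibrium every mine chooses the same q, so Σ_{j≠i} q_j = 2q. The condition becomes 218 − 4q = 0, giving q = 218/4 = 54.5.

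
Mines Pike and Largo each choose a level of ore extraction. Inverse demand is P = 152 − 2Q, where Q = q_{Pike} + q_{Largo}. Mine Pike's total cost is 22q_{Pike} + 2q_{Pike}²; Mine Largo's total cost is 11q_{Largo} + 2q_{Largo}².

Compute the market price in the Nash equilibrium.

97.8

Mine Pike's profit: π = q_{Pike}(152 − 2(q_{Pike} + q_{Largo})) − 22q_{Pike} − 2q_{Pike}².
∂π/∂q_{Pike} = 130 − 8q_{Pike} − 2q_{Largo} = 0, so q_{Pike} = 16.25 − 0.25q_{Largo}.
By the same steps for Largo: q_{Largo} = 17.625 − 0.25q_{Pike}.
Solving the two reaction functions simultaneously: (1 − (−0.25)(−0.25))q_{Pike} = 16.25 − 0.25·17.625, so 0.9375q_{Pike} = 379/32 and q_{Pike} = 379/30.
Then q_{Largo} = 17.625 − 0.25·(379/30) = 217/15.
Equilibrium price: P = 152 − 2·27.1 = 97.8.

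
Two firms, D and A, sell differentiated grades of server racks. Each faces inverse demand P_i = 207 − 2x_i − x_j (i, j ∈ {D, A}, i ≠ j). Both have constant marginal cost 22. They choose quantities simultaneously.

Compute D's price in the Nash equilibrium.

96

Firm D's profit: π = x_D(207 − 2x_D − x_A) − 22x_D.
∂π/∂x_D = 185 − 4x_D − x_A = 0 ⇒ x_D = 46.25 − 0.25x_A.
The game is symmetric, so in equilibrium x_A = x_D: the reaction function gives 1.25x_D = 46.25, hence x_D = 37.
P_D = 207 − 2·37 − 37 = 96.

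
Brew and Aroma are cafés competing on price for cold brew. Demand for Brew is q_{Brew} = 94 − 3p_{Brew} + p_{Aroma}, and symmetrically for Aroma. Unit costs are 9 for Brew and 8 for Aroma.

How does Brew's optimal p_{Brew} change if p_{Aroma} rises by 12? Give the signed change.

Brew's profit: π = (p_{Brew} − 9)(94 − 3p_{Brew} + p_{Aroma}).
∂π/∂p_{Brew} = 121 − 6p_{Brew} + p_{Aroma} = 0 ⇒ p_{Brew} = 121/6 + (1/6)p_{Aroma}.
The reaction-function slope is 1/6, so a 12-unit rise in p_{Aroma} moves p_{Brew} by 1/6 × 12 = 2. Brew's best response rises — the actions are strategic complements.

2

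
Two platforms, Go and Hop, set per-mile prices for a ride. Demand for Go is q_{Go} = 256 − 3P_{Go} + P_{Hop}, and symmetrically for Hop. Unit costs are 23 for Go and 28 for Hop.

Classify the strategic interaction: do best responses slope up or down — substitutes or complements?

Go's profit: π = (P_{Go} − 23)(256 − 3P_{Go} + P_{Hop}).
∂π/∂P_{Go} = 325 − 6P_{Go} + P_{Hop} = 0 ⇒ P_{Go} = 325/6 + (1/6)P_{Hop}.
The best-response slope dP_{Go}/dP_{Hop} = 1/6 > 0: the reaction function is upward-sloping, so the choices are strategic complements.

strategic complements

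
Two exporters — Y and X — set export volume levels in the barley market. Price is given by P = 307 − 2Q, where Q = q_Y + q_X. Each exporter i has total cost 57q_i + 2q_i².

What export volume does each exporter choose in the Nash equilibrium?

Exporter Y's profit: π = q_Y(307 − 2(q_Y + q_X)) − 57q_Y − 2q_Y².
∂π/∂q_Y = 250 − 8q_Y − 2q_X = 0, so q_Y = 31.25 − 0.25q_X.
By symmetry q_X = q_Y; substituting into the reaction function, 1.25q_Y = 31.25 and q_Y = 25.

25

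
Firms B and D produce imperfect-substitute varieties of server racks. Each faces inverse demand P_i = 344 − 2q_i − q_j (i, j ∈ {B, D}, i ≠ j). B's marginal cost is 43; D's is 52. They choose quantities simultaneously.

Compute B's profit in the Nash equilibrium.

Firm B's profit: π = q_B(344 − 2q_B − q_D) − 43q_B.
∂π/∂q_B = 301 − 4q_B − q_D = 0 ⇒ q_B = 75.25 − 0.25q_D.
Similarly q_D = 73 − 0.25q_B.
Plugging q_D into B's best response: q_B = 75.25 − 0.25(73 − 0.25q_B) ⇒ 0.9375q_B = 57, so q_B = 60.8.
Then q_D = 73 − 0.25·60.8 = 57.8.
P_B = 344 − 2·60.8 − 57.8 = 164.6.
Profit = (164.6 − 43)·60.8 = 7393.28.

7393.28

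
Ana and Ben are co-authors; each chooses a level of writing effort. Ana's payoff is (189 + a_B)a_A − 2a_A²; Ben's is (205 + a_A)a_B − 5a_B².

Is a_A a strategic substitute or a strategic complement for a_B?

strategic complements

Expanding Ana's payoff: 189a_A + a_Ba_A − 2a_A².
∂π/∂a_A = 189 + a_B − 4a_A = 0, so a_A = 47.25 + 0.25a_B.
The best-response slope da_A/da_B = 0.25 > 0: the reaction function is upward-sloping, so the choices are strategic complements.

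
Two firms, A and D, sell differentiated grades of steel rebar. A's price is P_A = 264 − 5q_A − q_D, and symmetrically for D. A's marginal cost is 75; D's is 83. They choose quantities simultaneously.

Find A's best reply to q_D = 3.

Firm A's profit: π = q_A(264 − 5q_A − q_D) − 75q_A.
∂π/∂q_A = 189 − 10q_A − q_D = 0 ⇒ q_A = 18.9 − 0.1q_D.
At q_D = 3: q_A = 18.9 − 0.1·3 = 18.6.

18.6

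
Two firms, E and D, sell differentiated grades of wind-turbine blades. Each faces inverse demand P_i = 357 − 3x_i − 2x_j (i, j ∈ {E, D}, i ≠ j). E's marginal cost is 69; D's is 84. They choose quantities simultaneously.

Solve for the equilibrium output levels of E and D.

36.9375, 33.1875

Firm E's profit: π = x_E(357 − 3x_E − 2x_D) − 69x_E.
∂π/∂x_E = 288 − 6x_E − 2x_D = 0 ⇒ x_E = 48 − (1/3)x_D.
Similarly x_D = 45.5 − (1/3)x_E.
Plugging x_D into E's best response: x_E = 48 − (1/3)(45.5 − (1/3)x_E) ⇒ (8/9)x_E = 197/6, so x_E = 36.9375.
Then x_D = 45.5 − (1/3)·36.9375 = 33.1875.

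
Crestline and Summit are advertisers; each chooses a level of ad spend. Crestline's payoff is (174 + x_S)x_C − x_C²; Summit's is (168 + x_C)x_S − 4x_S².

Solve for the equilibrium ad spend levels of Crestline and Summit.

Expanding Crestline's payoff: 174x_C + x_Sx_C − x_C².
∂π/∂x_C = 174 + x_S − 2x_C = 0, so x_C = 87 + 0.5x_S.
Likewise for Summit: x_S = 21 + 0.125x_C.
Solving the two reaction functions simultaneously: (1 − (0.5)(0.125))x_C = 87 + 0.5·21, so 0.9375x_C = 97.5 and x_C = 104.
Then x_S = 21 + 0.125·104 = 34.

104, 34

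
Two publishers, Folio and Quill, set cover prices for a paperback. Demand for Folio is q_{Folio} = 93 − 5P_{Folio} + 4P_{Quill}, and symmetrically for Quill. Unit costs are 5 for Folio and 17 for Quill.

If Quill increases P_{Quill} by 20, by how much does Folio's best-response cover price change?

8

Folio's profit: π = (P_{Folio} − 5)(93 − 5P_{Folio} + 4P_{Quill}).
∂π/∂P_{Folio} = 118 − 10P_{Folio} + 4P_{Quill} = 0 ⇒ P_{Folio} = 11.8 + 0.4P_{Quill}.
The reaction-function slope is 0.4, so a 20-unit rise in P_{Quill} moves P_{Folio} by 0.4 × 20 = 8. Folio's best response rises — the actions are strategic complements.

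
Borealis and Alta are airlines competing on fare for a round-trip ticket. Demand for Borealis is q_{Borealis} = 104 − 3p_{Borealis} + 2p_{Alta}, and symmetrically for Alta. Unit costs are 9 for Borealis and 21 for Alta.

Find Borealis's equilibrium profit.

2028

Borealis's profit: π = (p_{Borealis} − 9)(104 − 3p_{Borealis} + 2p_{Alta}).
∂π/∂p_{Borealis} = 131 − 6p_{Borealis} + 2p_{Alta} = 0 ⇒ p_{Borealis} = 131/6 + (1/3)p_{Alta}.
Similarly p_{Alta} = 167/6 + (1/3)p_{Borealis}.
Plugging p_{Alta} into Borealis's best response: p_{Borealis} = 131/6 + (1/3)(167/6 + (1/3)p_{Borealis}) ⇒ (8/9)p_{Borealis} = 280/9, so p_{Borealis} = 35.
Then p_{Alta} = 167/6 + (1/3)·35 = 39.5.
q_{Borealis} = 104 − 3·35 + 2·39.5 = 78.
Profit = (35 − 9)·78 = 2028.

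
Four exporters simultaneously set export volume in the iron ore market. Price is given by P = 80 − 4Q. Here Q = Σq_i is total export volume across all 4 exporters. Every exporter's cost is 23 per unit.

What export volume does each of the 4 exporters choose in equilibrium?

A representative exporter's profit is π_i = q_i(80 − 4Q) − 23q_i, with Q = q_i + Σ_{j≠i} q_j.
First-order condition: 57 − 8q_i − 4Σ_{j≠i} q_j = 0.
Imposing symmetry (q_j = q for all j) turns Σ_{j≠i} q_j into 3q, so 57 = 20q and q = 2.85.

2.85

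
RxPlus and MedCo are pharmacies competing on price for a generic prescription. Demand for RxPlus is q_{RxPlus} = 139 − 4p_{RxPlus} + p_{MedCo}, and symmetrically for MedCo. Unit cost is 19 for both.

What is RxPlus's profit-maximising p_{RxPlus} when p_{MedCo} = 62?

34.625

RxPlus's profit: π = (p_{RxPlus} − 19)(139 − 4p_{RxPlus} + p_{MedCo}).
∂π/∂p_{RxPlus} = 215 − 8p_{RxPlus} + p_{MedCo} = 0 ⇒ p_{RxPlus} = 26.875 + 0.125p_{MedCo}.
At p_{MedCo} = 62: p_{RxPlus} = 26.875 + 0.125·62 = 34.625.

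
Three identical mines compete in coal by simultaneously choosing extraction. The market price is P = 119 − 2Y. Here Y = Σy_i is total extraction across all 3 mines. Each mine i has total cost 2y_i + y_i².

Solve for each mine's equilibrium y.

A representative mine's profit is π_i = y_i(119 − 2Y) − 2y_i − y_i², with Y = y_i + Σ_{j≠i} y_j.
First-order condition: 117 − 6y_i − 2Σ_{j≠i} y_j = 0.
With identical mines, set every y_j = y: then 117 − 6y − 4y = 0, i.e. y = 117/10 = 11.7.

11.7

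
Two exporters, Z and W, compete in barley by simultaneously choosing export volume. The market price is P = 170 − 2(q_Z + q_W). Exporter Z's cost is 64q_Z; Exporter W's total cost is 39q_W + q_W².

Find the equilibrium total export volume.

34.3

Exporter Z's profit: π = q_Z(170 − 2(q_Z + q_W)) − 64q_Z.
∂π/∂q_Z = 106 − 4q_Z − 2q_W = 0, so q_Z = 26.5 − 0.5q_W.
For W: ∂π/∂q_W = 131 − 6q_W − 2q_Z = 0 ⇒ q_W = 131/6 − (1/3)q_Z.
Substituting the second reaction function into the first: q_Z = 26.5 − 0.5(131/6 − (1/3)q_Z), which gives (5/6)q_Z = 187/12 ⇒ q_Z = 18.7.
Then q_W = 131/6 − (1/3)·18.7 = 15.6.
Total export volume: 18.7 + 15.6 = 34.3.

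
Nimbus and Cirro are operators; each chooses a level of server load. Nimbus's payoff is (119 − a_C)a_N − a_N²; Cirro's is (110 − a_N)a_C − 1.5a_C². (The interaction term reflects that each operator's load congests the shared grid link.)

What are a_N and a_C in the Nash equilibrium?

Expanding Nimbus's payoff: 119a_N − a_Ca_N − a_N².
∂π/∂a_N = 119 − a_C − 2a_N = 0, so a_N = 59.5 − 0.5a_C.
Likewise for Cirro: a_C = 110/3 − (1/3)a_N.
Plugging a_C into Nimbus's best response: a_N = 59.5 − 0.5(110/3 − (1/3)a_N) ⇒ (5/6)a_N = 247/6, so a_N = 49.4.
Then a_C = 110/3 − (1/3)·49.4 = 20.2.

49.4, 20.2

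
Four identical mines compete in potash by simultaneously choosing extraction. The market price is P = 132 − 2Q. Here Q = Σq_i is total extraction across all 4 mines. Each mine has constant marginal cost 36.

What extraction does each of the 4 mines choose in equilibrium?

9.6

A representative mine's profit is π_i = q_i(132 − 2Q) − 36q_i, with Q = q_i + Σ_{j≠i} q_j.
First-order condition: 96 − 4q_i − 2Σ_{j≠i} q_j = 0.
Imposing symmetry (q_j = q for all j) turns Σ_{j≠i} q_j into 3q, so 96 = 10q and q = 9.6.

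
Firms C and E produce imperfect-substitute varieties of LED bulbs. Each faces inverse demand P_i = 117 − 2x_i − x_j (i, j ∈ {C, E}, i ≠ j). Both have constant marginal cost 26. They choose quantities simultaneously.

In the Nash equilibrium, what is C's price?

Firm C's profit: π = x_C(117 − 2x_C − x_E) − 26x_C.
∂π/∂x_C = 91 − 4x_C − x_E = 0 ⇒ x_C = 22.75 − 0.25x_E.
By symmetry x_E = x_C; substituting into the reaction function, 1.25x_C = 22.75 and x_C = 18.2.
P_C = 117 − 2·18.2 − 18.2 = 62.4.

62.4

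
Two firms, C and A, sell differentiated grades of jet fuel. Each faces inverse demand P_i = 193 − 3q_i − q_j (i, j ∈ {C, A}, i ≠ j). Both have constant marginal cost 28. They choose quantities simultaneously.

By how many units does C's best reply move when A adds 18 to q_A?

Firm C's profit: π = q_C(193 − 3q_C − q_A) − 28q_C.
∂π/∂q_C = 165 − 6q_C − q_A = 0 ⇒ q_C = 27.5 − (1/6)q_A.
The reaction-function slope is −1/6, so an 18-unit rise in q_A moves q_C by −1/6 × 18 = −3. C's best response falls — the actions are strategic substitutes.

-3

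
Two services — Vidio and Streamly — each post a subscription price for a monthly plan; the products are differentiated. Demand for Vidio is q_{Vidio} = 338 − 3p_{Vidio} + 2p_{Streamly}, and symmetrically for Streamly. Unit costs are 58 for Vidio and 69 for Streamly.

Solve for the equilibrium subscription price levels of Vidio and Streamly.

130.0625, 134.1875

Vidio's profit: π = (p_{Vidio} − 58)(338 − 3p_{Vidio} + 2p_{Streamly}).
∂π/∂p_{Vidio} = 512 − 6p_{Vidio} + 2p_{Streamly} = 0 ⇒ p_{Vidio} = 256/3 + (1/3)p_{Streamly}.
Similarly p_{Streamly} = 545/6 + (1/3)p_{Vidio}.
Solving the two reaction functions simultaneously: (1 − (1/3)(1/3))p_{Vidio} = 256/3 + (1/3)·(545/6), so (8/9)p_{Vidio} = 2081/18 and p_{Vidio} = 130.0625.
Then p_{Streamly} = 545/6 + (1/3)·130.0625 = 134.1875.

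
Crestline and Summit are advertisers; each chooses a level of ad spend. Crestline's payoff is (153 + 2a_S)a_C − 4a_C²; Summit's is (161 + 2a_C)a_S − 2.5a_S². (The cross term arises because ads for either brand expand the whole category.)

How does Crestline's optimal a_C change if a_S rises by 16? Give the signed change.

Expanding Crestline's payoff: 153a_C + 2a_Sa_C − 4a_C².
∂π/∂a_C = 153 + 2a_S − 8a_C = 0, so a_C = 19.125 + 0.25a_S.
The reaction-function slope is 0.25, so a 16-unit rise in a_S moves a_C by 0.25 × 16 = 4. Crestline's best response rises — the actions are strategic complements.

4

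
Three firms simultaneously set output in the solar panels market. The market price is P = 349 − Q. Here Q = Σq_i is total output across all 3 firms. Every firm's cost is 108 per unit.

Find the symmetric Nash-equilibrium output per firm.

A representative firm's profit is π_i = q_i(349 − Q) − 108q_i, with Q = q_i + Σ_{j≠i} q_j.
First-order condition: 241 − 2q_i − Σ_{j≠i} q_j = 0.
In a symmetric equilibrium every firm chooses the same q, so Σ_{j≠i} q_j = 2q. The condition becomes 241 − 4q = 0, giving q = 241/4 = 60.25.

60.25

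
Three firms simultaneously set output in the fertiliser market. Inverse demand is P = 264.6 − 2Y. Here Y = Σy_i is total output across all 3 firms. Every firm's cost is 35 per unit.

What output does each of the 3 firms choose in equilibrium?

28.7

A representative firm's profit is π_i = y_i(264.6 − 2Y) − 35y_i, with Y = y_i + Σ_{j≠i} y_j.
First-order condition: 229.6 − 4y_i − 2Σ_{j≠i} y_j = 0.
In a symmetric equilibrium every firm chooses the same y, so Σ_{j≠i} y_j = 2y. The condition becomes 229.6 − 8y = 0, giving y = 229.6/8 = 28.7.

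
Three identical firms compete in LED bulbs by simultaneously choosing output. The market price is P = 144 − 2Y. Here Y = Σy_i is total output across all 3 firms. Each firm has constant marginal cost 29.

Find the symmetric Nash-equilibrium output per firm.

14.375

A representative firm's profit is π_i = y_i(144 − 2Y) − 29y_i, with Y = y_i + Σ_{j≠i} y_j.
First-order condition: 115 − 4y_i − 2Σ_{j≠i} y_j = 0.
Imposing symmetry (y_j = y for all j) turns Σ_{j≠i} y_j into 2y, so 115 = 8y and y = 14.375.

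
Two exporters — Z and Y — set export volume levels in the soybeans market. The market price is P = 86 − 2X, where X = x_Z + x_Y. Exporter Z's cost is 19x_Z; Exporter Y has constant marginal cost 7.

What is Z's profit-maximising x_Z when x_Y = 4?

Exporter Z's profit: π = x_Z(86 − 2(x_Z + x_Y)) − 19x_Z.
∂π/∂x_Z = 67 − 4x_Z − 2x_Y = 0, so x_Z = 16.75 − 0.5x_Y.
At x_Y = 4: x_Z = 16.75 − 0.5·4 = 14.75.

14.75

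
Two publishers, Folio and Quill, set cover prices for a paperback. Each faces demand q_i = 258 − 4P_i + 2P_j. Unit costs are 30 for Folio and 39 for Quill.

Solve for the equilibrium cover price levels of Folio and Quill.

Folio's profit: π = (P_{Folio} − 30)(258 − 4P_{Folio} + 2P_{Quill}).
∂π/∂P_{Folio} = 378 − 8P_{Folio} + 2P_{Quill} = 0 ⇒ P_{Folio} = 47.25 + 0.25P_{Quill}.
Similarly P_{Quill} = 51.75 + 0.25P_{Folio}.
Plugging P_{Quill} into Folio's best response: P_{Folio} = 47.25 + 0.25(51.75 + 0.25P_{Folio}) ⇒ 0.9375P_{Folio} = 60.1875, so P_{Folio} = 64.2.
Then P_{Quill} = 51.75 + 0.25·64.2 = 67.8.

64.2, 67.8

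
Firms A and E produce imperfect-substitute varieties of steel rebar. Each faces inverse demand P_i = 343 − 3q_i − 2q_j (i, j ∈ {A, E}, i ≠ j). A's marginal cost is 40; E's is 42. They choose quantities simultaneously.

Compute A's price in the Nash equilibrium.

154

Firm A's profit: π = q_A(343 − 3q_A − 2q_E) − 40q_A.
∂π/∂q_A = 303 − 6q_A − 2q_E = 0 ⇒ q_A = 50.5 − (1/3)q_E.
Similarly q_E = 301/6 − (1/3)q_A.
Substituting the second reaction function into the first: q_A = 50.5 − (1/3)(301/6 − (1/3)q_A), which gives (8/9)q_A = 304/9 ⇒ q_A = 38.
Then q_E = 301/6 − (1/3)·38 = 37.5.
P_A = 343 − 3·38 − 2·37.5 = 154.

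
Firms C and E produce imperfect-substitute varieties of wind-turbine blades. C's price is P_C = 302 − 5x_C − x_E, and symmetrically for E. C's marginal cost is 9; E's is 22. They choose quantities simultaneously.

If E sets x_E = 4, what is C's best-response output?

Firm C's profit: π = x_C(302 − 5x_C − x_E) − 9x_C.
∂π/∂x_C = 293 − 10x_C − x_E = 0 ⇒ x_C = 29.3 − 0.1x_E.
At x_E = 4: x_C = 29.3 − 0.1·4 = 28.9.

28.9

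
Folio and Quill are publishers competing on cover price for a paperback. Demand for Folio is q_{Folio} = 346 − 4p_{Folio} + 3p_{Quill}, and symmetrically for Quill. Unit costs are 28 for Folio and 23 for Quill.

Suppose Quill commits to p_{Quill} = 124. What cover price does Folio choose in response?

103.75

Folio's profit: π = (p_{Folio} − 28)(346 − 4p_{Folio} + 3p_{Quill}).
∂π/∂p_{Folio} = 458 − 8p_{Folio} + 3p_{Quill} = 0 ⇒ p_{Folio} = 57.25 + 0.375p_{Quill}.
At p_{Quill} = 124: p_{Folio} = 57.25 + 0.375·124 = 103.75.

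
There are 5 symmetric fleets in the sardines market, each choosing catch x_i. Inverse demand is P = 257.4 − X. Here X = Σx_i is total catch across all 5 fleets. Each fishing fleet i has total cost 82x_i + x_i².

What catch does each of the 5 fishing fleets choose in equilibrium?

21.925

A representative fishing fleet's profit is π_i = x_i(257.4 − X) − 82x_i − x_i², with X = x_i + Σ_{j≠i} x_j.
First-order condition: 175.4 − 4x_i − Σ_{j≠i} x_j = 0.
In a symmetric equilibrium every fishing fleet chooses the same x, so Σ_{j≠i} x_j = 4x. The condition becomes 175.4 − 8x = 0, giving x = 175.4/8 = 21.925.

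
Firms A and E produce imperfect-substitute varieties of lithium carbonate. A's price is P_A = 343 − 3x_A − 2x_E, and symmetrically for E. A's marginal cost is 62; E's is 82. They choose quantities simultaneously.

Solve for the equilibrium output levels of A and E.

36.375, 31.375

Firm A's profit: π = x_A(343 − 3x_A − 2x_E) − 62x_A.
∂π/∂x_A = 281 − 6x_A − 2x_E = 0 ⇒ x_A = 281/6 − (1/3)x_E.
Similarly x_E = 43.5 − (1/3)x_A.
Solving the two reaction functions simultaneously: (1 − (−1/3)(−1/3))x_A = 281/6 − (1/3)·43.5, so (8/9)x_A = 97/3 and x_A = 36.375.
Then x_E = 43.5 − (1/3)·36.375 = 31.375.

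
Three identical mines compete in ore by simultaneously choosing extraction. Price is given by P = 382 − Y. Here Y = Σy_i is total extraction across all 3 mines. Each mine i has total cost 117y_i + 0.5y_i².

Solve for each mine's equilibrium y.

53

A representative mine's profit is π_i = y_i(382 − Y) − 117y_i − 0.5y_i², with Y = y_i + Σ_{j≠i} y_j.
First-order condition: 265 − 3y_i − Σ_{j≠i} y_j = 0.
In a symmetric equilibrium every mine chooses the same y, so Σ_{j≠i} y_j = 2y. The condition becomes 265 − 5y = 0, giving y = 265/5 = 53.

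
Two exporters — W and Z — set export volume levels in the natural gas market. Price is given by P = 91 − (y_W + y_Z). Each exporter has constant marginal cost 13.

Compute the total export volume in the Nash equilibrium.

52

Exporter W's profit: π = y_W(91 − (y_W + y_Z)) − 13y_W.
∂π/∂y_W = 78 − 2y_W − y_Z = 0, so y_W = 39 − 0.5y_Z.
Setting y_W = y_Z in the reaction function: y_W = 39 − 0.5y_W, so y_W = 39 / 1.5 = 26.
Total export volume: 26 + 26 = 52.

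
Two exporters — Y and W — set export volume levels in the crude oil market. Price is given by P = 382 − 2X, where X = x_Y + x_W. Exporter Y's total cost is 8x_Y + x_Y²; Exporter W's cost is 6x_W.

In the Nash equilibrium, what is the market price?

156.8

Exporter Y's profit: π = x_Y(382 − 2(x_Y + x_W)) − 8x_Y − x_Y².
∂π/∂x_Y = 374 − 6x_Y − 2x_W = 0, so x_Y = 187/3 − (1/3)x_W.
For W: ∂π/∂x_W = 376 − 4x_W − 2x_Y = 0 ⇒ x_W = 94 − 0.5x_Y.
Substituting the second reaction function into the first: x_Y = 187/3 − (1/3)(94 − 0.5x_Y), which gives (5/6)x_Y = 31 ⇒ x_Y = 37.2.
Then x_W = 94 − 0.5·37.2 = 75.4.
Equilibrium price: P = 382 − 2·112.6 = 156.8.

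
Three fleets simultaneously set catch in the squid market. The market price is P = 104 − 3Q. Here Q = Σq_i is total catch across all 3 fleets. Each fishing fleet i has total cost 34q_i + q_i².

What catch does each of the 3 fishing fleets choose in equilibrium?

5

A representative fishing fleet's profit is π_i = q_i(104 − 3Q) − 34q_i − q_i², with Q = q_i + Σ_{j≠i} q_j.
First-order condition: 70 − 8q_i − 3Σ_{j≠i} q_j = 0.
With identical fishing fleets, set every q_j = q: then 70 − 8q − 6q = 0, i.e. q = 70/14 = 5.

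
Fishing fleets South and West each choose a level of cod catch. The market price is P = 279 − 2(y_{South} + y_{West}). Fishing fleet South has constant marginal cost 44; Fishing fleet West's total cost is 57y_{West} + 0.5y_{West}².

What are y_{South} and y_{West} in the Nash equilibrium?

Fishing fleet South's profit: π = y_{South}(279 − 2(y_{South} + y_{West})) − 44y_{South}.
∂π/∂y_{South} = 235 − 4y_{South} − 2y_{West} = 0, so y_{South} = 58.75 − 0.5y_{West}.
For West: ∂π/∂y_{West} = 222 − 5y_{West} − 2y_{South} = 0 ⇒ y_{West} = 44.4 − 0.4y_{South}.
Plugging y_{West} into South's best response: y_{South} = 58.75 − 0.5(44.4 − 0.4y_{South}) ⇒ 0.8y_{South} = 36.55, so y_{South} = 45.6875.
Then y_{West} = 44.4 − 0.4·45.6875 = 26.125.

45.6875, 26.125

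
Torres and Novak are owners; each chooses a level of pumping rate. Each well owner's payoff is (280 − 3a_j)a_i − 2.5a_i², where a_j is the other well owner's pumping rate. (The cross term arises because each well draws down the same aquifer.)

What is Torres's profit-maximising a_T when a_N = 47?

27.8

Torres's payoff is (280 − 3a_N)a_T − 2.5a_T².
∂π/∂a_T = 280 − 3a_N − 5a_T = 0, so a_T = 56 − 0.6a_N.
At a_N = 47: a_T = 56 − 0.6·47 = 27.8.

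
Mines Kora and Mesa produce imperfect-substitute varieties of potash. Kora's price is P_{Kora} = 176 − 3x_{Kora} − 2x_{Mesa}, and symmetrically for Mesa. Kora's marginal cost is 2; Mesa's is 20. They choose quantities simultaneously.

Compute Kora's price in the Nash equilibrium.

70.625

Mine Kora's profit: π = x_{Kora}(176 − 3x_{Kora} − 2x_{Mesa}) − 2x_{Kora}.
∂π/∂x_{Kora} = 174 − 6x_{Kora} − 2x_{Mesa} = 0 ⇒ x_{Kora} = 29 − (1/3)x_{Mesa}.
Similarly x_{Mesa} = 26 − (1/3)x_{Kora}.
Solving the two reaction functions simultaneously: (1 − (−1/3)(−1/3))x_{Kora} = 29 − (1/3)·26, so (8/9)x_{Kora} = 61/3 and x_{Kora} = 22.875.
Then x_{Mesa} = 26 − (1/3)·22.875 = 18.375.
P_{Kora} = 176 − 3·22.875 − 2·18.375 = 70.625.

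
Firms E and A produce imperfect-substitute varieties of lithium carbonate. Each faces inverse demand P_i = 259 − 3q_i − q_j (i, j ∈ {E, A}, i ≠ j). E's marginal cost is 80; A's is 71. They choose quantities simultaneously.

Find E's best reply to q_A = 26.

25.5

Firm E's profit: π = q_E(259 − 3q_E − q_A) − 80q_E.
∂π/∂q_E = 179 − 6q_E − q_A = 0 ⇒ q_E = 179/6 − (1/6)q_A.
At q_A = 26: q_E = 179/6 − (1/6)·26 = 25.5.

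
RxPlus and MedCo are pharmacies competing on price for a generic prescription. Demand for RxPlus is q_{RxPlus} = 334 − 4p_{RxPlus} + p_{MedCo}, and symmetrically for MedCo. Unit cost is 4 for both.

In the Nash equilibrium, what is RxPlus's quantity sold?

RxPlus's profit: π = (p_{RxPlus} − 4)(334 − 4p_{RxPlus} + p_{MedCo}).
∂π/∂p_{RxPlus} = 350 − 8p_{RxPlus} + p_{MedCo} = 0 ⇒ p_{RxPlus} = 43.75 + 0.125p_{MedCo}.
The game is symmetric, so in equilibrium p_{MedCo} = p_{RxPlus}: the reaction function gives 0.875p_{RxPlus} = 43.75, hence p_{RxPlus} = 50.
q_{RxPlus} = 334 − 4·50 + 50 = 184.

184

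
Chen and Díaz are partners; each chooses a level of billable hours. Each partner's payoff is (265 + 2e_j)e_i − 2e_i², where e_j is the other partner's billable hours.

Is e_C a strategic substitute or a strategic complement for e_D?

Chen's payoff is (265 + 2e_D)e_C − 2e_C².
∂π/∂e_C = 265 + 2e_D − 4e_C = 0, so e_C = 66.25 + 0.5e_D.
The best-response slope de_C/de_D = 0.5 > 0: the reaction function is upward-sloping, so the choices are strategic complements.

strategic complements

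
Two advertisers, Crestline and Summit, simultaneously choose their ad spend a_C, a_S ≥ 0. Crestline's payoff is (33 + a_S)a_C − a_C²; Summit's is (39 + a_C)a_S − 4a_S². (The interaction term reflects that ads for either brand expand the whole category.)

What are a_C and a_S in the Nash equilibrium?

20.2, 7.4

Expanding Crestline's payoff: 33a_C + a_Sa_C − a_C².
∂π/∂a_C = 33 + a_S − 2a_C = 0, so a_C = 16.5 + 0.5a_S.
Likewise for Summit: a_S = 4.875 + 0.125a_C.
Plugging a_S into Crestline's best response: a_C = 16.5 + 0.5(4.875 + 0.125a_C) ⇒ 0.9375a_C = 18.9375, so a_C = 20.2.
Then a_S = 4.875 + 0.125·20.2 = 7.4.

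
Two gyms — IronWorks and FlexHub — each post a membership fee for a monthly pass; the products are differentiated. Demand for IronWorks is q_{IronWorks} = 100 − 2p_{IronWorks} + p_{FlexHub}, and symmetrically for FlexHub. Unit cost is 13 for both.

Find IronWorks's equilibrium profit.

IronWorks's profit: π = (p_{IronWorks} − 13)(100 − 2p_{IronWorks} + p_{FlexHub}).
∂π/∂p_{IronWorks} = 126 − 4p_{IronWorks} + p_{FlexHub} = 0 ⇒ p_{IronWorks} = 31.5 + 0.25p_{FlexHub}.
The game is symmetric, so in equilibrium p_{FlexHub} = p_{IronWorks}: the reaction function gives 0.75p_{IronWorks} = 31.5, hence p_{IronWorks} = 42.
q_{IronWorks} = 100 − 2·42 + 42 = 58.
Profit = (42 − 13)·58 = 1682.

1682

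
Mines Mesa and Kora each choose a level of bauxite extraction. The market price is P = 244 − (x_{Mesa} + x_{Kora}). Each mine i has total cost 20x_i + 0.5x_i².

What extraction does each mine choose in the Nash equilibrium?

Mine Mesa's profit: π = x_{Mesa}(244 − (x_{Mesa} + x_{Kora})) − 20x_{Mesa} − 0.5x_{Mesa}².
∂π/∂x_{Mesa} = 224 − 3x_{Mesa} − x_{Kora} = 0, so x_{Mesa} = 224/3 − (1/3)x_{Kora}.
Setting x_{Mesa} = x_{Kora} in the reaction function: x_{Mesa} = 224/3 − (1/3)x_{Mesa}, so x_{Mesa} = (224/3) / (4/3) = 56.

56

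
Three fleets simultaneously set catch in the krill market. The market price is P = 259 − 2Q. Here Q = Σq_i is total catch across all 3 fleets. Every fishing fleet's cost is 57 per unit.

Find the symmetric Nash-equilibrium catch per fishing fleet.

25.25

A representative fishing fleet's profit is π_i = q_i(259 − 2Q) − 57q_i, with Q = q_i + Σ_{j≠i} q_j.
First-order condition: 202 − 4q_i − 2Σ_{j≠i} q_j = 0.
Imposing symmetry (q_j = q for all j) turns Σ_{j≠i} q_j into 2q, so 202 = 8q and q = 25.25.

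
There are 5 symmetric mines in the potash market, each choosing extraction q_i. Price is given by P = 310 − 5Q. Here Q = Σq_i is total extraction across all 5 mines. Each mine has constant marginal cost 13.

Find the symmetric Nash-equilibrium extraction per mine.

9.9

A representative mine's profit is π_i = q_i(310 − 5Q) − 13q_i, with Q = q_i + Σ_{j≠i} q_j.
First-order condition: 297 − 10q_i − 5Σ_{j≠i} q_j = 0.
With identical mines, set every q_j = q: then 297 − 10q − 20q = 0, i.e. q = 297/30 = 9.9.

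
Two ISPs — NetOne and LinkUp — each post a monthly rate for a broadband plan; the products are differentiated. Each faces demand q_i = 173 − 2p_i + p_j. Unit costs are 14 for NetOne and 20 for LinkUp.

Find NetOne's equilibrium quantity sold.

107.6

NetOne's profit: π = (p_{NetOne} − 14)(173 − 2p_{NetOne} + p_{LinkUp}).
∂π/∂p_{NetOne} = 201 − 4p_{NetOne} + p_{LinkUp} = 0 ⇒ p_{NetOne} = 50.25 + 0.25p_{LinkUp}.
Similarly p_{LinkUp} = 53.25 + 0.25p_{NetOne}.
Substituting the second reaction function into the first: p_{NetOne} = 50.25 + 0.25(53.25 + 0.25p_{NetOne}), which gives 0.9375p_{NetOne} = 63.5625 ⇒ p_{NetOne} = 67.8.
Then p_{LinkUp} = 53.25 + 0.25·67.8 = 70.2.
q_{NetOne} = 173 − 2·67.8 + 70.2 = 107.6.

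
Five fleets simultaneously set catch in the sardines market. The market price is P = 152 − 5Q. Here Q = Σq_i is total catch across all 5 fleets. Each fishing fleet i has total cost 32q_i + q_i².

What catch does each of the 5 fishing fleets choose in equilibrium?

A representative fishing fleet's profit is π_i = q_i(152 − 5Q) − 32q_i − q_i², with Q = q_i + Σ_{j≠i} q_j.
First-order condition: 120 − 12q_i − 5Σ_{j≠i} q_j = 0.
With identical fishing fleets, set every q_j = q: then 120 − 12q − 20q = 0, i.e. q = 120/32 = 3.75.

3.75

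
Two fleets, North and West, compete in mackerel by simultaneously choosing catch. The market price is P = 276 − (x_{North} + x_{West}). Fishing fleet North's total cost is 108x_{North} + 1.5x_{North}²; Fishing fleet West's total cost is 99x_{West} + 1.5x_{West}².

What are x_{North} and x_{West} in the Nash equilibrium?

Fishing fleet North's profit: π = x_{North}(276 − (x_{North} + x_{West})) − 108x_{North} − 1.5x_{North}².
∂π/∂x_{North} = 168 − 5x_{North} − x_{West} = 0, so x_{North} = 33.6 − 0.2x_{West}.
By the same steps for West: x_{West} = 35.4 − 0.2x_{North}.
Solving the two reaction functions simultaneously: (1 − (−0.2)(−0.2))x_{North} = 33.6 − 0.2·35.4, so 0.96x_{North} = 26.52 and x_{North} = 27.625.
Then x_{West} = 35.4 − 0.2·27.625 = 29.875.

27.625, 29.875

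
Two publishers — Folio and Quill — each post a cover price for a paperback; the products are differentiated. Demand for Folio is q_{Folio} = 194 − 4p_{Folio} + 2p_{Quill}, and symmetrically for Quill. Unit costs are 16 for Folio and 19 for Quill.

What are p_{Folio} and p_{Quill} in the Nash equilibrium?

Folio's profit: π = (p_{Folio} − 16)(194 − 4p_{Folio} + 2p_{Quill}).
∂π/∂p_{Folio} = 258 − 8p_{Folio} + 2p_{Quill} = 0 ⇒ p_{Folio} = 32.25 + 0.25p_{Quill}.
Similarly p_{Quill} = 33.75 + 0.25p_{Folio}.
Substituting the second reaction function into the first: p_{Folio} = 32.25 + 0.25(33.75 + 0.25p_{Folio}), which gives 0.9375p_{Folio} = 40.6875 ⇒ p_{Folio} = 43.4.
Then p_{Quill} = 33.75 + 0.25·43.4 = 44.6.

43.4, 44.6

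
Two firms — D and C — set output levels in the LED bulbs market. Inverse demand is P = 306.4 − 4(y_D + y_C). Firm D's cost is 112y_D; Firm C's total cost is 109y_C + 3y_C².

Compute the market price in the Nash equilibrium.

Firm D's profit: π = y_D(306.4 − 4(y_D + y_C)) − 112y_D.
∂π/∂y_D = 194.4 − 8y_D − 4y_C = 0, so y_D = 24.3 − 0.5y_C.
For C: ∂π/∂y_C = 197.4 − 14y_C − 4y_D = 0 ⇒ y_C = 14.1 − (2/7)y_D.
Substituting the second reaction function into the first: y_D = 24.3 − 0.5(14.1 − (2/7)y_D), which gives (6/7)y_D = 17.25 ⇒ y_D = 20.125.
Then y_C = 14.1 − (2/7)·20.125 = 8.35.
Equilibrium price: P = 306.4 − 4·28.475 = 192.5.

192.5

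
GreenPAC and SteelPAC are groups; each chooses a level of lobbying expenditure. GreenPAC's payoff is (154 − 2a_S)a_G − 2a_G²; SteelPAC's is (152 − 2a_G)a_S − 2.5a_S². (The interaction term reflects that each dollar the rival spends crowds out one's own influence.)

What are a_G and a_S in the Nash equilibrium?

29.125, 18.75

Expanding GreenPAC's payoff: 154a_G − 2a_Sa_G − 2a_G².
∂π/∂a_G = 154 − 2a_S − 4a_G = 0, so a_G = 38.5 − 0.5a_S.
Likewise for SteelPAC: a_S = 30.4 − 0.4a_G.
Plugging a_S into GreenPAC's best response: a_G = 38.5 − 0.5(30.4 − 0.4a_G) ⇒ 0.8a_G = 23.3, so a_G = 29.125.
Then a_S = 30.4 − 0.4·29.125 = 18.75.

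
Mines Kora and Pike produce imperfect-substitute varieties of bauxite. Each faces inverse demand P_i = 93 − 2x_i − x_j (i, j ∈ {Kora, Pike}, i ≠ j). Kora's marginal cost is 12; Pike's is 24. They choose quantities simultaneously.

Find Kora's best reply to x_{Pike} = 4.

Mine Kora's profit: π = x_{Kora}(93 − 2x_{Kora} − x_{Pike}) − 12x_{Kora}.
∂π/∂x_{Kora} = 81 − 4x_{Kora} − x_{Pike} = 0 ⇒ x_{Kora} = 20.25 − 0.25x_{Pike}.
At x_{Pike} = 4: x_{Kora} = 20.25 − 0.25·4 = 19.25.

19.25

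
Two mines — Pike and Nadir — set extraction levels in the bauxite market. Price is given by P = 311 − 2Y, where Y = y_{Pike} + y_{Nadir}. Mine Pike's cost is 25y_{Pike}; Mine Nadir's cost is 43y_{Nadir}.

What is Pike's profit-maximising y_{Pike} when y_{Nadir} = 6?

Mine Pike's profit: π = y_{Pike}(311 − 2(y_{Pike} + y_{Nadir})) − 25y_{Pike}.
∂π/∂y_{Pike} = 286 − 4y_{Pike} − 2y_{Nadir} = 0, so y_{Pike} = 71.5 − 0.5y_{Nadir}.
At y_{Nadir} = 6: y_{Pike} = 71.5 − 0.5·6 = 68.5.

68.5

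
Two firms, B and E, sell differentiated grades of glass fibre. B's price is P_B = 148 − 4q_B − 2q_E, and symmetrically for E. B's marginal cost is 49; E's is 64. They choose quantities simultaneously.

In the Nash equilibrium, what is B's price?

90.6

Firm B's profit: π = q_B(148 − 4q_B − 2q_E) − 49q_B.
∂π/∂q_B = 99 − 8q_B − 2q_E = 0 ⇒ q_B = 12.375 − 0.25q_E.
Similarly q_E = 10.5 − 0.25q_B.
Substituting the second reaction function into the first: q_B = 12.375 − 0.25(10.5 − 0.25q_B), which gives 0.9375q_B = 9.75 ⇒ q_B = 10.4.
Then q_E = 10.5 − 0.25·10.4 = 7.9.
P_B = 148 − 4·10.4 − 2·7.9 = 90.6.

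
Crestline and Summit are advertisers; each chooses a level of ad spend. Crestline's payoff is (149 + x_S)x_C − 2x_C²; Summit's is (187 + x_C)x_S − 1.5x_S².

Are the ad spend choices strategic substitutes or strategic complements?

strategic complements

Expanding Crestline's payoff: 149x_C + x_Sx_C − 2x_C².
∂π/∂x_C = 149 + x_S − 4x_C = 0, so x_C = 37.25 + 0.25x_S.
The best-response slope dx_C/dx_S = 0.25 > 0: the reaction function is upward-sloping, so the choices are strategic complements.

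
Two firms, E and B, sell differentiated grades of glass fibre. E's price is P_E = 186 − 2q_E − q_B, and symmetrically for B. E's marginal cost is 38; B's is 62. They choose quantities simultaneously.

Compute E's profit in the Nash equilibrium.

Firm E's profit: π = q_E(186 − 2q_E − q_B) − 38q_E.
∂π/∂q_E = 148 − 4q_E − q_B = 0 ⇒ q_E = 37 − 0.25q_B.
Similarly q_B = 31 − 0.25q_E.
Substituting the second reaction function into the first: q_E = 37 − 0.25(31 − 0.25q_E), which gives 0.9375q_E = 29.25 ⇒ q_E = 31.2.
Then q_B = 31 − 0.25·31.2 = 23.2.
P_E = 186 − 2·31.2 − 23.2 = 100.4.
Profit = (100.4 − 38)·31.2 = 1946.88.

1946.88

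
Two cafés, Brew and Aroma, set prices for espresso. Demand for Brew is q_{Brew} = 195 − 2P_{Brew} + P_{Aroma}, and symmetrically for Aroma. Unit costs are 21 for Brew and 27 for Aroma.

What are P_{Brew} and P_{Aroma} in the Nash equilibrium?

Brew's profit: π = (P_{Brew} − 21)(195 − 2P_{Brew} + P_{Aroma}).
∂π/∂P_{Brew} = 237 − 4P_{Brew} + P_{Aroma} = 0 ⇒ P_{Brew} = 59.25 + 0.25P_{Aroma}.
Similarly P_{Aroma} = 62.25 + 0.25P_{Brew}.
Solving the two reaction functions simultaneously: (1 − (0.25)(0.25))P_{Brew} = 59.25 + 0.25·62.25, so 0.9375P_{Brew} = 74.8125 and P_{Brew} = 79.8.
Then P_{Aroma} = 62.25 + 0.25·79.8 = 82.2.

79.8, 82.2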